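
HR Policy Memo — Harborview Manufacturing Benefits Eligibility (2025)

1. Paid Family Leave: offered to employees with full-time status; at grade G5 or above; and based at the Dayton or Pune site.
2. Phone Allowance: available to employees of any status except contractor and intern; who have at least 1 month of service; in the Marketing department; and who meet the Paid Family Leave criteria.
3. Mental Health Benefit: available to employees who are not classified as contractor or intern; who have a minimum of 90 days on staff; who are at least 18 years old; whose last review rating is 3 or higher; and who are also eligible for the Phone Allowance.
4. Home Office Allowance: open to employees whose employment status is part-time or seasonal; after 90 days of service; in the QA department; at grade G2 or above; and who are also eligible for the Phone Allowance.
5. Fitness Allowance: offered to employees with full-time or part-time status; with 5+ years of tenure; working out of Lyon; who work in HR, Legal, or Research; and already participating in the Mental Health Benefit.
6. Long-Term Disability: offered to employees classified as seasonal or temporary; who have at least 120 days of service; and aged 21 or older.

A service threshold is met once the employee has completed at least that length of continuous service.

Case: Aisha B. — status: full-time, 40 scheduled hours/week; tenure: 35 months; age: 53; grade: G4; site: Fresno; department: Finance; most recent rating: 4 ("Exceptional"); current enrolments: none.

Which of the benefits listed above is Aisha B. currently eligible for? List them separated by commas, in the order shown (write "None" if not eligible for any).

None

Paid Family Leave — status full-time ✓; grade G4 < G5 ✗ → not eligible.
Phone Allowance — status full-time ✓ (not excluded); service 35 months ≥ 1 month ✓; dept Finance ✗ → not eligible.
Mental Health Benefit — status full-time ✓ (not excluded); service 35 months ≥ 90 days ✓; age 53 ≥ 18 ✓; rating 4 ≥ 3 ✓; not eligible for Phone Allowance ✗ → not eligible.
Home Office Allowance — status full-time ✗ (requires part-time or seasonal) → not eligible.
Fitness Allowance — status full-time ✓; service 35 months < 5 years (≈1825 days) ✗ → not eligible.
Long-Term Disability — status full-time ✗ (requires seasonal or temporary) → not eligible.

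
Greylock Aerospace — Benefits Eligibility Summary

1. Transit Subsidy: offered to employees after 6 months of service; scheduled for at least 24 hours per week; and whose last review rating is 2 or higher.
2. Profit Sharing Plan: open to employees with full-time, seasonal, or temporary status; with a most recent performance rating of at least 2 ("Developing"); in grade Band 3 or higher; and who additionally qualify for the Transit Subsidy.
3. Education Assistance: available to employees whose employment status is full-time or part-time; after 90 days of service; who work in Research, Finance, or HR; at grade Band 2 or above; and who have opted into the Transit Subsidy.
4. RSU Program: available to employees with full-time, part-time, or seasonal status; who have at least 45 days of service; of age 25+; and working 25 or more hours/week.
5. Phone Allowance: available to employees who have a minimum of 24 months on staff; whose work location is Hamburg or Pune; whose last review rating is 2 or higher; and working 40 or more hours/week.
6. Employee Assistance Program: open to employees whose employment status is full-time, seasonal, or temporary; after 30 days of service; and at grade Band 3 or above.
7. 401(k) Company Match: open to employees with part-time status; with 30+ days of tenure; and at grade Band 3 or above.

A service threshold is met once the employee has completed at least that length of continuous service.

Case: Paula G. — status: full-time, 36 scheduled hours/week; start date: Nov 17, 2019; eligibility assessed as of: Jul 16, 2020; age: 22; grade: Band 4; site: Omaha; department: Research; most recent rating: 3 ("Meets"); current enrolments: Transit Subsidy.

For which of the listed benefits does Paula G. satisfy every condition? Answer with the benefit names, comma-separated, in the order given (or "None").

Transit Subsidy, Profit Sharing Plan, Education Assistance, Employee Assistance Program

Service from Nov 17, 2019 to Jul 16, 2020: 242 days.
Transit Subsidy — service 242 days ≥ 6 months (≈180 days) ✓; 36 hrs/wk ≥ 24 ✓; rating 3 ≥ 2 ✓ → eligible.
Profit Sharing Plan — status full-time ✓; rating 3 ≥ 2 ✓; grade Band 4 ≥ Band 3 ✓; eligible for Transit Subsidy ✓ → eligible.
Education Assistance — status full-time ✓; service 242 days ≥ 90 days ✓; dept Research ✓; grade Band 4 ≥ Band 2 ✓; enrolled in Transit Subsidy ✓ → eligible.
RSU Program — status full-time ✓; service 242 days ≥ 45 days ✓; age 22 < 25 ✗ → not eligible.
Phone Allowance — service 242 days < 24 months (≈720 days) ✗ → not eligible.
Employee Assistance Program — status full-time ✓; service 242 days ≥ 30 days ✓; grade Band 4 ≥ Band 3 ✓ → eligible.
401(k) Company Match — status full-time ✗ (requires part-time) → not eligible.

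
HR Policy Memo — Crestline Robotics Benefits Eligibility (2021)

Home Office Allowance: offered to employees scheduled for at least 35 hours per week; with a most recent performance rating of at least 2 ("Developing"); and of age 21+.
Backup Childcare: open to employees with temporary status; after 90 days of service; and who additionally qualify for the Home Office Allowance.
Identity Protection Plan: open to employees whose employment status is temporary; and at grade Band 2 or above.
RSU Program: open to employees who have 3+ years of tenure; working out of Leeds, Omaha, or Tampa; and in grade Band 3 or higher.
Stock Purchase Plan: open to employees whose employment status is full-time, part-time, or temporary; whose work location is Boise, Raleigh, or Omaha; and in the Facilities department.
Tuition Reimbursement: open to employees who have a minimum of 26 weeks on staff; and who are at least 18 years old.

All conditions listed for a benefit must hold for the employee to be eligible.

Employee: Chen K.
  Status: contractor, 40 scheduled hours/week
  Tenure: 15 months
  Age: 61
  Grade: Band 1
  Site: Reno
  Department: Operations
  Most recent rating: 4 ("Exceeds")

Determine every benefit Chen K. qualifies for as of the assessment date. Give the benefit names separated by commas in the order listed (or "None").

Home Office Allowance — 40 hrs/wk ≥ 35 ✓; rating 4 ≥ 2 ✓; age 61 ≥ 21 ✓ → eligible.
Backup Childcare — status contractor ✗ (requires temporary) → not eligible.
Identity Protection Plan — status contractor ✗ (requires temporary) → not eligible.
RSU Program — service 15 months < 3 years (≈1095 days) ✗ → not eligible.
Stock Purchase Plan — status contractor ✗ (requires full-time, part-time, or temporary) → not eligible.
Tuition Reimbursement — service 15 months ≥ 26 weeks (≈182 days) ✓; age 61 ≥ 18 ✓ → eligible.

Home Office Allowance, Tuition Reimbursement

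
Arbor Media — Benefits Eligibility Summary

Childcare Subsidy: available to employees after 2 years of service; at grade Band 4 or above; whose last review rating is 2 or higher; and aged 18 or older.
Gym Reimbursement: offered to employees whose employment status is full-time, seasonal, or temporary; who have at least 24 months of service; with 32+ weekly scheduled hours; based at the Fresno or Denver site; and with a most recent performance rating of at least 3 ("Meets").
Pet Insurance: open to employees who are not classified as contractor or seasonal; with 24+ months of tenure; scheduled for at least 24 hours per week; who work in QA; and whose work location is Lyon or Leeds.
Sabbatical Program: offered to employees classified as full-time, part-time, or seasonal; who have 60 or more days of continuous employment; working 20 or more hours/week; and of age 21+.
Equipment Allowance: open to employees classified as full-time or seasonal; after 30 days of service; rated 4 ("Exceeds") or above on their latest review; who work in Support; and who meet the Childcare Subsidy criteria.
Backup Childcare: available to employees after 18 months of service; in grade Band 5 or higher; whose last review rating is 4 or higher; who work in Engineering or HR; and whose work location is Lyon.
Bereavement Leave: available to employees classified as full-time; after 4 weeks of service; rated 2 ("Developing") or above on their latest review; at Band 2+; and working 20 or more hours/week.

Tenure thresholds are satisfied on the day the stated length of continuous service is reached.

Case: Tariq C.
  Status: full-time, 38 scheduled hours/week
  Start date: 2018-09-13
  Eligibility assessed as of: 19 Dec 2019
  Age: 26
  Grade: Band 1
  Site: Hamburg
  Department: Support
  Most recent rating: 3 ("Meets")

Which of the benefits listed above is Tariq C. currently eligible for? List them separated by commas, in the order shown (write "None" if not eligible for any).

Sabbatical Program

Service from 2018-09-13 to 19 Dec 2019: 462 days.
Childcare Subsidy — service 462 days < 2 years (≈730 days) ✗ → not eligible.
Gym Reimbursement — status full-time ✓; service 462 days < 24 months (≈720 days) ✗ → not eligible.
Pet Insurance — status full-time ✓ (not excluded); service 462 days < 24 months (≈720 days) ✗ → not eligible.
Sabbatical Program — status full-time ✓; service 462 days ≥ 60 days ✓; 38 hrs/wk ≥ 20 ✓; age 26 ≥ 21 ✓ → eligible.
Equipment Allowance — status full-time ✓; service 462 days ≥ 30 days ✓; rating 3 < 4 ✗ → not eligible.
Backup Childcare — service 462 days < 18 months (≈540 days) ✗ → not eligible.
Bereavement Leave — status full-time ✓; service 462 days ≥ 4 weeks (≈28 days) ✓; rating 3 ≥ 2 ✓; grade Band 1 < Band 2 ✗ → not eligible.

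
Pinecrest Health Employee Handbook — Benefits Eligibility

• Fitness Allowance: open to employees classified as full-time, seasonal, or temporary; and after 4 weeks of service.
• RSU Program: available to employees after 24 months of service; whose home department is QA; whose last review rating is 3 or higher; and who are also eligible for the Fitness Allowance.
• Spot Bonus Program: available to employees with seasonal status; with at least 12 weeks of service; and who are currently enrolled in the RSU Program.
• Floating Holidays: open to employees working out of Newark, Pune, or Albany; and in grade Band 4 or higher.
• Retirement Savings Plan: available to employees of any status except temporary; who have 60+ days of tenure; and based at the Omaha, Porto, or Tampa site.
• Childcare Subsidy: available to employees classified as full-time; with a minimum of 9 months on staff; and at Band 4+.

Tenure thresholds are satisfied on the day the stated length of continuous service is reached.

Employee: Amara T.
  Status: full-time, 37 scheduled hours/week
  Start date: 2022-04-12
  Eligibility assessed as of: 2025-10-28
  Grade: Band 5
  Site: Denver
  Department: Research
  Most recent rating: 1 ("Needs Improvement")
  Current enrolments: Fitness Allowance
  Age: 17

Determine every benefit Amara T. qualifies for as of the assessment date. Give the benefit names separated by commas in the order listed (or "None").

Fitness Allowance, Childcare Subsidy

Service from 2022-04-12 to 2025-10-28: 1295 days.
Fitness Allowance — status full-time ✓; service 1295 days ≥ 4 weeks (≈28 days) ✓ → eligible.
RSU Program — service 1295 days ≥ 24 months (≈720 days) ✓; dept Research ✗ → not eligible.
Spot Bonus Program — status full-time ✗ (requires seasonal) → not eligible.
Floating Holidays — site Denver ✗ (not Newark, Pune, or Albany) → not eligible.
Retirement Savings Plan — status full-time ✓ (not excluded); service 1295 days ≥ 60 days ✓; site Denver ✗ (not Omaha, Porto, or Tampa) → not eligible.
Childcare Subsidy — status full-time ✓; service 1295 days ≥ 9 months (≈270 days) ✓; grade Band 5 ≥ Band 4 ✓ → eligible.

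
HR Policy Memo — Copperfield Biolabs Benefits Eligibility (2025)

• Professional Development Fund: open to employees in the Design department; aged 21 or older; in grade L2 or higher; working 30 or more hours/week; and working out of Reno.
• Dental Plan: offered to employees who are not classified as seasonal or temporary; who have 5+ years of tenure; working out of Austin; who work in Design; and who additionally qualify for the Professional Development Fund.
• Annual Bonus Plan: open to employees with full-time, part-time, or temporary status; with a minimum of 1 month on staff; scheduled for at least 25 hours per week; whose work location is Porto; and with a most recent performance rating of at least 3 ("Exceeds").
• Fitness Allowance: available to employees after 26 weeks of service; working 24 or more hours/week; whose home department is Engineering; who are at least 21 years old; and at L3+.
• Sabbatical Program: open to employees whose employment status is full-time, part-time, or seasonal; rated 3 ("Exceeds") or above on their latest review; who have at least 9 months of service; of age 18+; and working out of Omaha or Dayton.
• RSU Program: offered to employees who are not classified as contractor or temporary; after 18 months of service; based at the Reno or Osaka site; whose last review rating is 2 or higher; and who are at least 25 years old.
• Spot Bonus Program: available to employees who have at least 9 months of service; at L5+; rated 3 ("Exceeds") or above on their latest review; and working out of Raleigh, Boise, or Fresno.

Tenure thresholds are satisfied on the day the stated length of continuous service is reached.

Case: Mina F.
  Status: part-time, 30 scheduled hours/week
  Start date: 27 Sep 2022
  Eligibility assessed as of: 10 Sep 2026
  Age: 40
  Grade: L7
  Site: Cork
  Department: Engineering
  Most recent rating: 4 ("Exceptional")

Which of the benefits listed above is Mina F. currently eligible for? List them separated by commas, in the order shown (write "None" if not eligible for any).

Service from 27 Sep 2022 to 10 Sep 2026: 1444 days.
Professional Development Fund — dept Engineering ✗ → not eligible.
Dental Plan — status part-time ✓ (not excluded); service 1444 days < 5 years (≈1825 days) ✗ → not eligible.
Annual Bonus Plan — status part-time ✓; service 1444 days ≥ 1 month (≈30 days) ✓; 30 hrs/wk ≥ 25 ✓; site Cork ✗ (not Porto) → not eligible.
Fitness Allowance — service 1444 days ≥ 26 weeks (≈182 days) ✓; 30 hrs/wk ≥ 24 ✓; dept Engineering ✓; age 40 ≥ 21 ✓; grade L7 ≥ L3 ✓ → eligible.
Sabbatical Program — status part-time ✓; rating 4 ≥ 3 ✓; service 1444 days ≥ 9 months (≈270 days) ✓; age 40 ≥ 18 ✓; site Cork ✗ (not Omaha or Dayton) → not eligible.
RSU Program — status part-time ✓ (not excluded); service 1444 days ≥ 18 months (≈540 days) ✓; site Cork ✗ (not Reno or Osaka) → not eligible.
Spot Bonus Program — service 1444 days ≥ 9 months (≈270 days) ✓; grade L7 ≥ L5 ✓; rating 4 ≥ 3 ✓; site Cork ✗ (not Raleigh, Boise, or Fresno) → not eligible.

Fitness Allowance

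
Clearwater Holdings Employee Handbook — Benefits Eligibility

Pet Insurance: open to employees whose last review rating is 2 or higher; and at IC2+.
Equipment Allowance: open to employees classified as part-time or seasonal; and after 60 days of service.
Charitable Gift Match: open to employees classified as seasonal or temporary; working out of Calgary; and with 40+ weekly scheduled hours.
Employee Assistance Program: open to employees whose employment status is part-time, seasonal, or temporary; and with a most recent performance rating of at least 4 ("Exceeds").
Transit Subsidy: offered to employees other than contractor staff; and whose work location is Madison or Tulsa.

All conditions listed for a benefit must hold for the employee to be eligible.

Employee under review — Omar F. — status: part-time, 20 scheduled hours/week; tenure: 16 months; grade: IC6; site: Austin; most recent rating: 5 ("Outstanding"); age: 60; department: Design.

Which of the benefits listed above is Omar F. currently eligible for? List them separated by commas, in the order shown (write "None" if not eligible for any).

Pet Insurance, Equipment Allowance, Employee Assistance Program

Pet Insurance — rating 5 ≥ 2 ✓; grade IC6 ≥ IC2 ✓ → eligible.
Equipment Allowance — status part-time ✓; service 16 months ≥ 60 days ✓ → eligible.
Charitable Gift Match — status part-time ✗ (requires seasonal or temporary) → not eligible.
Employee Assistance Program — status part-time ✓; rating 5 ≥ 4 ✓ → eligible.
Transit Subsidy — status part-time ✓ (not excluded); site Austin ✗ (not Madison or Tulsa) → not eligible.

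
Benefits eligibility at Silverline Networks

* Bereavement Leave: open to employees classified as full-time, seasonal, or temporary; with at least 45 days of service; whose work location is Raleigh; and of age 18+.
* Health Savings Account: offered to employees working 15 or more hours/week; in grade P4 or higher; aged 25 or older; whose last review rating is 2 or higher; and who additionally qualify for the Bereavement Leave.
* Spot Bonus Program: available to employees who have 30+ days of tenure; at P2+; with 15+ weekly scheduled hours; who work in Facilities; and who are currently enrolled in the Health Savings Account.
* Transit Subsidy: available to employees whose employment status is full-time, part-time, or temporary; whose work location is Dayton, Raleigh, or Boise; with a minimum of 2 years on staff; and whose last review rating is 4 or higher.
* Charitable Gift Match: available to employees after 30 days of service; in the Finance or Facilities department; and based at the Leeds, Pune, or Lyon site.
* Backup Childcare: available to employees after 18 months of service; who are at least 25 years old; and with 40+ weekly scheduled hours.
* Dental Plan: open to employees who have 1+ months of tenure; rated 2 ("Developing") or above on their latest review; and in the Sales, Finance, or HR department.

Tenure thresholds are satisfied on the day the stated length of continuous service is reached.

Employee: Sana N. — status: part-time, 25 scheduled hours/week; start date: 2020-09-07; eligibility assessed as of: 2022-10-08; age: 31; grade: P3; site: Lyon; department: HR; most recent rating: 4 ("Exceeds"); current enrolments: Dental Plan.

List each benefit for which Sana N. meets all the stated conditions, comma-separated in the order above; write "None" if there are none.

Dental Plan

Service from 2020-09-07 to 2022-10-08: 761 days.
Bereavement Leave — status part-time ✗ (requires full-time, seasonal, or temporary) → not eligible.
Health Savings Account — 25 hrs/wk ≥ 15 ✓; grade P3 < P4 ✗ → not eligible.
Spot Bonus Program — service 761 days ≥ 30 days ✓; grade P3 ≥ P2 ✓; 25 hrs/wk ≥ 15 ✓; dept HR ✗ → not eligible.
Transit Subsidy — status part-time ✓; site Lyon ✗ (not Dayton, Raleigh, or Boise) → not eligible.
Charitable Gift Match — service 761 days ≥ 30 days ✓; dept HR ✗ → not eligible.
Backup Childcare — service 761 days ≥ 18 months (≈540 days) ✓; age 31 ≥ 25 ✓; 25 hrs/wk < 40 ✗ → not eligible.
Dental Plan — service 761 days ≥ 1 month (≈30 days) ✓; rating 4 ≥ 2 ✓; dept HR ✓ → eligible.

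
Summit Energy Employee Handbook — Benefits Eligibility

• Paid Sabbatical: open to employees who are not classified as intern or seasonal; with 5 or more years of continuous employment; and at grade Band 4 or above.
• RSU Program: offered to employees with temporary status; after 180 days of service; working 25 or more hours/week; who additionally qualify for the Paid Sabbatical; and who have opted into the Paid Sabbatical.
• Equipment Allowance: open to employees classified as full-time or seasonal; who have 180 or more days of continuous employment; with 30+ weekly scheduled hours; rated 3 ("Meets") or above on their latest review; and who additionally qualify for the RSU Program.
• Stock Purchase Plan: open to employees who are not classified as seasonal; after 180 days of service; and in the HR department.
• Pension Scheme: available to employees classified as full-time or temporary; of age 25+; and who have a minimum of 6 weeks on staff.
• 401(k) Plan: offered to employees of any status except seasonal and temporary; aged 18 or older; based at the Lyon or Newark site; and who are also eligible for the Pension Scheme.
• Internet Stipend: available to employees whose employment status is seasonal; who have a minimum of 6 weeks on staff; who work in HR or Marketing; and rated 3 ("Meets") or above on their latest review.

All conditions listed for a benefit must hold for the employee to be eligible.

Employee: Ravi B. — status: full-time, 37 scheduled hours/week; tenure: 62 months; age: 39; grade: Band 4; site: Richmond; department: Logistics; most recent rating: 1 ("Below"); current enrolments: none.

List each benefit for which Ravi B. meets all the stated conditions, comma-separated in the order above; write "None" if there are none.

Paid Sabbatical, Pension Scheme

Paid Sabbatical — status full-time ✓ (not excluded); service 62 months ≥ 5 years (≈1825 days) ✓; grade Band 4 ≥ Band 4 ✓ → eligible.
RSU Program — status full-time ✗ (requires temporary) → not eligible.
Equipment Allowance — status full-time ✓; service 62 months ≥ 180 days ✓; 37 hrs/wk ≥ 30 ✓; rating 1 < 3 ✗ → not eligible.
Stock Purchase Plan — status full-time ✓ (not excluded); service 62 months ≥ 180 days ✓; dept Logistics ✗ → not eligible.
Pension Scheme — status full-time ✓; age 39 ≥ 25 ✓; service 62 months ≥ 6 weeks (≈42 days) ✓ → eligible.
401(k) Plan — status full-time ✓ (not excluded); age 39 ≥ 18 ✓; site Richmond ✗ (not Lyon or Newark) → not eligible.
Internet Stipend — status full-time ✗ (requires seasonal) → not eligible.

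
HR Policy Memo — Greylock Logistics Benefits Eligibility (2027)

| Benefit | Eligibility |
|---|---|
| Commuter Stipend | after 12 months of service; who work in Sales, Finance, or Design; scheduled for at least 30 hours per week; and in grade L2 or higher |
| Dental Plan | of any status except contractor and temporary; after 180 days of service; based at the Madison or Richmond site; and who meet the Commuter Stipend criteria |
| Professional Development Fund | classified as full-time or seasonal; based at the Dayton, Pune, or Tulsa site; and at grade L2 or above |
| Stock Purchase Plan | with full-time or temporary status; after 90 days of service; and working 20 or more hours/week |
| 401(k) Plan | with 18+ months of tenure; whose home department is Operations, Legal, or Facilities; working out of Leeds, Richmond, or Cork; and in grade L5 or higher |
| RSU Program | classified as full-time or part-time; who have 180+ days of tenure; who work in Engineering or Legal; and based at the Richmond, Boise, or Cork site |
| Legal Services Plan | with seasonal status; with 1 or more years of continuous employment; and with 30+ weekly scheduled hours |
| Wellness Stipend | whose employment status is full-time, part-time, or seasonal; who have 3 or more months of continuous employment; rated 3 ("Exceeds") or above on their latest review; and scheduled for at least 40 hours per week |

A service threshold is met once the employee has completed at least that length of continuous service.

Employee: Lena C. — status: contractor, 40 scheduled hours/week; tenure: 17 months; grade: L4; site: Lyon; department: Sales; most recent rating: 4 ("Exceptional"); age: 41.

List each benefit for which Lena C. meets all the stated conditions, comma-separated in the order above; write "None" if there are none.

Commuter Stipend — service 17 months ≥ 12 months ✓; dept Sales ✓; 40 hrs/wk ≥ 30 ✓; grade L4 ≥ L2 ✓ → eligible.
Dental Plan — status contractor ✗ (excluded) → not eligible.
Professional Development Fund — status contractor ✗ (requires full-time or seasonal) → not eligible.
Stock Purchase Plan — status contractor ✗ (requires full-time or temporary) → not eligible.
401(k) Plan — service 17 months < 18 months ✗ → not eligible.
RSU Program — status contractor ✗ (requires full-time or part-time) → not eligible.
Legal Services Plan — status contractor ✗ (requires seasonal) → not eligible.
Wellness Stipend — status contractor ✗ (requires full-time, part-time, or seasonal) → not eligible.

Commuter Stipend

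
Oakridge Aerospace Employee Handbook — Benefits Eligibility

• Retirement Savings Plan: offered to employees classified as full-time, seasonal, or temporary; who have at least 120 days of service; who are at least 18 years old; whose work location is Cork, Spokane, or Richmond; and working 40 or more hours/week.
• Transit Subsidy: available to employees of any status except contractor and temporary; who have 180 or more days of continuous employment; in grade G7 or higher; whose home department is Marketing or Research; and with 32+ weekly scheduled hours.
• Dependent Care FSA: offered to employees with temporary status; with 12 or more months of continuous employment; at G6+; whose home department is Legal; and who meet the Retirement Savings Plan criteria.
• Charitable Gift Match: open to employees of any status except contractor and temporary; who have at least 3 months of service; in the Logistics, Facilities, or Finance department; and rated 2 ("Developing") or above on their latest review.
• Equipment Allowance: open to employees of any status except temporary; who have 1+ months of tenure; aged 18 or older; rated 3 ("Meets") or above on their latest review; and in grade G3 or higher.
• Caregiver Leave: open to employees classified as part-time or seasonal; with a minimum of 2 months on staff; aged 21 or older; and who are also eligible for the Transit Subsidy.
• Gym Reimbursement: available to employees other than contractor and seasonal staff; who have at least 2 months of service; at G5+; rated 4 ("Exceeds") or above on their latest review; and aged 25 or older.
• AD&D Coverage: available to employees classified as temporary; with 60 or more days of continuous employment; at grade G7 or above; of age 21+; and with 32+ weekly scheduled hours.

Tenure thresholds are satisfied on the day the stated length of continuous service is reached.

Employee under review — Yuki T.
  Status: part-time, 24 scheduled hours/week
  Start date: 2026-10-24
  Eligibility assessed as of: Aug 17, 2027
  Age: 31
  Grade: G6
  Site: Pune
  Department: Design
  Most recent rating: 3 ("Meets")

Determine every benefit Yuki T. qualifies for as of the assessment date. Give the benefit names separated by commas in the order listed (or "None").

Service from 2026-10-24 to Aug 17, 2027: 297 days.
Retirement Savings Plan — status part-time ✗ (requires full-time, seasonal, or temporary) → not eligible.
Transit Subsidy — status part-time ✓ (not excluded); service 297 days ≥ 180 days ✓; grade G6 < G7 ✗ → not eligible.
Dependent Care FSA — status part-time ✗ (requires temporary) → not eligible.
Charitable Gift Match — status part-time ✓ (not excluded); service 297 days ≥ 3 months (≈90 days) ✓; dept Design ✗ → not eligible.
Equipment Allowance — status part-time ✓ (not excluded); service 297 days ≥ 1 month (≈30 days) ✓; age 31 ≥ 18 ✓; rating 3 ≥ 3 ✓; grade G6 ≥ G3 ✓ → eligible.
Caregiver Leave — status part-time ✓; service 297 days ≥ 2 months (≈60 days) ✓; age 31 ≥ 21 ✓; not eligible for Transit Subsidy ✗ → not eligible.
Gym Reimbursement — status part-time ✓ (not excluded); service 297 days ≥ 2 months (≈60 days) ✓; grade G6 ≥ G5 ✓; rating 3 < 4 ✗ → not eligible.
AD&D Coverage — status part-time ✗ (requires temporary) → not eligible.

Equipment Allowance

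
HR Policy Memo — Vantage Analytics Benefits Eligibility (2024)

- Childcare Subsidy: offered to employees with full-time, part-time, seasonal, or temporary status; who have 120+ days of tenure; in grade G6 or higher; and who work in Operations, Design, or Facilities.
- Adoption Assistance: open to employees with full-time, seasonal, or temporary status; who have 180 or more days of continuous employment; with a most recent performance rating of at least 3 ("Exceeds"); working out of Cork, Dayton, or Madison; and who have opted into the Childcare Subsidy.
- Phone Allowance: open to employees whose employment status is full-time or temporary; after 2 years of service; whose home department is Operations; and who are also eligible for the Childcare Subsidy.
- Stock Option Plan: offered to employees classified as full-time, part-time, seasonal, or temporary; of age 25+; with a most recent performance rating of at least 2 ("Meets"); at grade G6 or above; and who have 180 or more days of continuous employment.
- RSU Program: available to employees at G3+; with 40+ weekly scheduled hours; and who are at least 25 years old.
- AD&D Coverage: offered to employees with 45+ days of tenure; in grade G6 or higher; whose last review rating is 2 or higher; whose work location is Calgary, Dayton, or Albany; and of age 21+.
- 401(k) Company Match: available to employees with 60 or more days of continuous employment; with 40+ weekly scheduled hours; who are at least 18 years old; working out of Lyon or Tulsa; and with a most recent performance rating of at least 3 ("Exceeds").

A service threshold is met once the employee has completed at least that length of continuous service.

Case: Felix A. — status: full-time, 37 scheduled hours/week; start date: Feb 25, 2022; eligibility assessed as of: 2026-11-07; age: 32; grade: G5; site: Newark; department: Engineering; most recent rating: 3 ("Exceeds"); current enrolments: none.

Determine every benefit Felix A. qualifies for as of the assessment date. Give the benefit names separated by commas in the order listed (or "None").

Service from Feb 25, 2022 to 2026-11-07: 1716 days.
Childcare Subsidy — status full-time ✓; service 1716 days ≥ 120 days ✓; grade G5 < G6 ✗ → not eligible.
Adoption Assistance — status full-time ✓; service 1716 days ≥ 180 days ✓; rating 3 ≥ 3 ✓; site Newark ✗ (not Cork, Dayton, or Madison) → not eligible.
Phone Allowance — status full-time ✓; service 1716 days ≥ 2 years (≈730 days) ✓; dept Engineering ✗ → not eligible.
Stock Option Plan — status full-time ✓; age 32 ≥ 25 ✓; rating 3 ≥ 2 ✓; grade G5 < G6 ✗ → not eligible.
RSU Program — grade G5 ≥ G3 ✓; 37 hrs/wk < 40 ✗ → not eligible.
AD&D Coverage — service 1716 days ≥ 45 days ✓; grade G5 < G6 ✗ → not eligible.
401(k) Company Match — service 1716 days ≥ 60 days ✓; 37 hrs/wk < 40 ✗ → not eligible.

None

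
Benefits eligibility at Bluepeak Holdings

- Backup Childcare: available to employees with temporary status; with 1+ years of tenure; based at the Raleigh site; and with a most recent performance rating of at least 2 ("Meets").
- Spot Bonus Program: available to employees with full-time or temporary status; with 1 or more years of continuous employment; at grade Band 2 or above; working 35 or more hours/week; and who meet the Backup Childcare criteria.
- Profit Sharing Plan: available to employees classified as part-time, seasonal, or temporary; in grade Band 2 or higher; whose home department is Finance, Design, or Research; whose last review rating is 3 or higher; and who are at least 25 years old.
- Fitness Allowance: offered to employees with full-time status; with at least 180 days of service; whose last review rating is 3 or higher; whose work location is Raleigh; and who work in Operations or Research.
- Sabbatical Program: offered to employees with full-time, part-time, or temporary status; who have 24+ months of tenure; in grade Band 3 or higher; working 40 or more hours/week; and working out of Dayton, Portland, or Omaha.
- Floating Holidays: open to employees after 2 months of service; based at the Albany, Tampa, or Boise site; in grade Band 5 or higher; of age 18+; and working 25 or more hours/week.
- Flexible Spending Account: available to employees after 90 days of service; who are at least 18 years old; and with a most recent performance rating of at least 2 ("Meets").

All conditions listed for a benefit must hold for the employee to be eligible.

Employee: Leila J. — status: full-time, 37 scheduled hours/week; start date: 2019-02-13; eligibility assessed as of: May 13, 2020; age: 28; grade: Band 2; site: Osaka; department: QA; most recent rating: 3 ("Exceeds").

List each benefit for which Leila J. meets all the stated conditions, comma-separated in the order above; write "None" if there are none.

Service from 2019-02-13 to May 13, 2020: 455 days.
Backup Childcare — status full-time ✗ (requires temporary) → not eligible.
Spot Bonus Program — status full-time ✓; service 455 days ≥ 1 year (≈365 days) ✓; grade Band 2 ≥ Band 2 ✓; 37 hrs/wk ≥ 35 ✓; not eligible for Backup Childcare ✗ → not eligible.
Profit Sharing Plan — status full-time ✗ (requires part-time, seasonal, or temporary) → not eligible.
Fitness Allowance — status full-time ✓; service 455 days ≥ 180 days ✓; rating 3 ≥ 3 ✓; site Osaka ✗ (not Raleigh) → not eligible.
Sabbatical Program — status full-time ✓; service 455 days < 24 months (≈720 days) ✗ → not eligible.
Floating Holidays — service 455 days ≥ 2 months (≈60 days) ✓; site Osaka ✗ (not Albany, Tampa, or Boise) → not eligible.
Flexible Spending Account — service 455 days ≥ 90 days ✓; age 28 ≥ 18 ✓; rating 3 ≥ 2 ✓ → eligible.

Flexible Spending Account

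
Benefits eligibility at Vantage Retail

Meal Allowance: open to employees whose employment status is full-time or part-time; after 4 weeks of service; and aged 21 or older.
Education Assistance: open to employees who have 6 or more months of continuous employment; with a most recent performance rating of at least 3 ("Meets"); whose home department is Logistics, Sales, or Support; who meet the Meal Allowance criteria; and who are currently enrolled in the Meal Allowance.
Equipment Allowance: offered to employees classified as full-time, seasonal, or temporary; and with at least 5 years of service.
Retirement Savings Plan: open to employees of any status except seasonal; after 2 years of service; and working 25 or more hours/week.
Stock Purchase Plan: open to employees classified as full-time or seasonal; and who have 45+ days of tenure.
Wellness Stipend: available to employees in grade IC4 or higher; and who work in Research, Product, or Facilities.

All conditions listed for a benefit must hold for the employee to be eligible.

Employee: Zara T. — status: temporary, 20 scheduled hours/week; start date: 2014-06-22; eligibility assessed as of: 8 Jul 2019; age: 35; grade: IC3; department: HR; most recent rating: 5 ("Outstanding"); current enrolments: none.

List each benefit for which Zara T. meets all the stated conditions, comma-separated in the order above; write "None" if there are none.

Equipment Allowance

Service from 2014-06-22 to 8 Jul 2019: 1842 days.
Meal Allowance — status temporary ✗ (requires full-time or part-time) → not eligible.
Education Assistance — service 1842 days ≥ 6 months (≈180 days) ✓; rating 5 ≥ 3 ✓; dept HR ✗ → not eligible.
Equipment Allowance — status temporary ✓; service 1842 days ≥ 5 years (≈1825 days) ✓ → eligible.
Retirement Savings Plan — status temporary ✓ (not excluded); service 1842 days ≥ 2 years (≈730 days) ✓; 20 hrs/wk < 25 ✗ → not eligible.
Stock Purchase Plan — status temporary ✗ (requires full-time or seasonal) → not eligible.
Wellness Stipend — grade IC3 < IC4 ✗ → not eligible.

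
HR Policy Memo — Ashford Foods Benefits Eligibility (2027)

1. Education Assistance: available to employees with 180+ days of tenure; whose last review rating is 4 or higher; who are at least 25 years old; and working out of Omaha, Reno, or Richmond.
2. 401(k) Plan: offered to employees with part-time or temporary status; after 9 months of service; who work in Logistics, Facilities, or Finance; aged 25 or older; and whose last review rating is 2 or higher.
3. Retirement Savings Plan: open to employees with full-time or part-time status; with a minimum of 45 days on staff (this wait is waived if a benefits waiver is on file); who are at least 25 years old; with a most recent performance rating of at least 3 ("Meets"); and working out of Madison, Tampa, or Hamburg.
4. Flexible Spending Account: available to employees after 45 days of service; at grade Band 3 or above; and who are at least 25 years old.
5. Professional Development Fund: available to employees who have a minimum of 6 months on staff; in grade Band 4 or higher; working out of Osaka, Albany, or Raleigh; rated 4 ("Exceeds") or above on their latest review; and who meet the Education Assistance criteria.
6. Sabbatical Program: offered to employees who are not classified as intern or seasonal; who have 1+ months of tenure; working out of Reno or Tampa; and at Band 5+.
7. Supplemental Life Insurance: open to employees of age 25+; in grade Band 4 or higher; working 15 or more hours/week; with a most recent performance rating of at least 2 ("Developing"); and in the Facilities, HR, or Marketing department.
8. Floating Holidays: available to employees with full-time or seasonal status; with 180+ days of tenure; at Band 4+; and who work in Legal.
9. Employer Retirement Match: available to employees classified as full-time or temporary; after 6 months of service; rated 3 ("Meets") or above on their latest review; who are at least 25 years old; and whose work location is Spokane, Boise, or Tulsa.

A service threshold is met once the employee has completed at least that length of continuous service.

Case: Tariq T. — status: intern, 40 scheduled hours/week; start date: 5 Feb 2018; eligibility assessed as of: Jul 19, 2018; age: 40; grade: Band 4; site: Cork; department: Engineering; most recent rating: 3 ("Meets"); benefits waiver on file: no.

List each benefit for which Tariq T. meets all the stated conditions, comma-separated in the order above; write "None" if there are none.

Flexible Spending Account

Service from 5 Feb 2018 to Jul 19, 2018: 164 days.
Education Assistance — service 164 days < 180 days ✗ → not eligible.
401(k) Plan — status intern ✗ (requires part-time or temporary) → not eligible.
Retirement Savings Plan — status intern ✗ (requires full-time or part-time) → not eligible.
Flexible Spending Account — service 164 days ≥ 45 days ✓; grade Band 4 ≥ Band 3 ✓; age 40 ≥ 25 ✓ → eligible.
Professional Development Fund — service 164 days < 6 months (≈180 days) ✗ → not eligible.
Sabbatical Program — status intern ✗ (excluded) → not eligible.
Supplemental Life Insurance — age 40 ≥ 25 ✓; grade Band 4 ≥ Band 4 ✓; 40 hrs/wk ≥ 15 ✓; rating 3 ≥ 2 ✓; dept Engineering ✗ → not eligible.
Floating Holidays — status intern ✗ (requires full-time or seasonal) → not eligible.
Employer Retirement Match — status intern ✗ (requires full-time or temporary) → not eligible.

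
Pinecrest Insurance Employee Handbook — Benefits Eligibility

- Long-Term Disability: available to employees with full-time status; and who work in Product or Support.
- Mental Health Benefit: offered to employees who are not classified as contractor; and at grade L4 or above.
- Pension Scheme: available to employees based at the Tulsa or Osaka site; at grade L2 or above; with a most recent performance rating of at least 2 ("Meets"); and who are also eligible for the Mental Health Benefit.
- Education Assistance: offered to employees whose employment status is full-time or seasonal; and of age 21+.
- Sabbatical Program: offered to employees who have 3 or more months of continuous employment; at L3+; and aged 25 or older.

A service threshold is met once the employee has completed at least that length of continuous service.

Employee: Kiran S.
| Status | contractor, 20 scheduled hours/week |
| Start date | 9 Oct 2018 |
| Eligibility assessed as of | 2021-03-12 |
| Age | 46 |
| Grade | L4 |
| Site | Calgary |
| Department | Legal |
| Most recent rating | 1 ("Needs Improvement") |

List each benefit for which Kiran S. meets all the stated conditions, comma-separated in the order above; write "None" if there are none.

Sabbatical Program

Service from 9 Oct 2018 to 2021-03-12: 885 days.
Long-Term Disability — status contractor ✗ (requires full-time) → not eligible.
Mental Health Benefit — status contractor ✗ (excluded) → not eligible.
Pension Scheme — site Calgary ✗ (not Tulsa or Osaka) → not eligible.
Education Assistance — status contractor ✗ (requires full-time or seasonal) → not eligible.
Sabbatical Program — service 885 days ≥ 3 months (≈90 days) ✓; grade L4 ≥ L3 ✓; age 46 ≥ 25 ✓ → eligible.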